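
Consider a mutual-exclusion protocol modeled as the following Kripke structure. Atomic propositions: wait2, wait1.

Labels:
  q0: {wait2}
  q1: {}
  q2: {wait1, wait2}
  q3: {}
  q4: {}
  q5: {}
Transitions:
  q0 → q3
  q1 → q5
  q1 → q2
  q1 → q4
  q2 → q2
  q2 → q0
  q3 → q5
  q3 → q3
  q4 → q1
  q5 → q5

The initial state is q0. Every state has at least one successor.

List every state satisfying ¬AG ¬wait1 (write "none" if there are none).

{q1, q2, q4}

States satisfying ¬wait1: {q0, q1, q3, q4, q5}.
States satisfying AG ¬wait1: {q0, q3, q5}.
States satisfying ¬AG ¬wait1: {q1, q2, q4}.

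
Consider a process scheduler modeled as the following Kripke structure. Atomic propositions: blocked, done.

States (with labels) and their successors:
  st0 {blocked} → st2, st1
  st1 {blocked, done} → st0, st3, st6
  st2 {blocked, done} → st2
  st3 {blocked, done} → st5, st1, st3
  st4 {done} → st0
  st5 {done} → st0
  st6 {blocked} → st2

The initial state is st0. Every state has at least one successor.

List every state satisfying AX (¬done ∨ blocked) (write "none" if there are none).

{st0, st1, st2, st4, st5, st6}

States satisfying ¬done ∨ blocked: {st0, st1, st2, st3, st6}.
States satisfying AX (¬done ∨ blocked): {st0, st1, st2, st4, st5, st6}.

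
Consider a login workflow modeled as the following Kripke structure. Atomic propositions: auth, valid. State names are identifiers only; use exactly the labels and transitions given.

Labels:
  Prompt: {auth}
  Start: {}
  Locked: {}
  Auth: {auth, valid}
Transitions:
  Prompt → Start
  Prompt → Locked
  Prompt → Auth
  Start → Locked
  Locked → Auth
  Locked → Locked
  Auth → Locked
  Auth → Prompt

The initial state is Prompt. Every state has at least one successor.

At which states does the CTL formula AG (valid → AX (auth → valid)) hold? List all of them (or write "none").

States satisfying valid → AX (auth → valid): {Prompt, Start, Locked}.
States satisfying AG (valid → AX (auth → valid)): ∅.

none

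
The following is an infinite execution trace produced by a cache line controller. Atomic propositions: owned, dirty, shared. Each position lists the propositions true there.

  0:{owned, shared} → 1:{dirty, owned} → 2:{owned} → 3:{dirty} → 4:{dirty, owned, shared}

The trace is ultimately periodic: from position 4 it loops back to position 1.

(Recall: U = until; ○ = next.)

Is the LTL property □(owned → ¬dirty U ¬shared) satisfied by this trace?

No

owned → ¬dirty U ¬shared must hold at every position from 0 onward. It fails at position 4, so □(owned → ¬dirty U ¬shared) is false.
Positions where owned holds: 0, 1, 2, 4.
Check ¬dirty U ¬shared at each: 0→ok, 1→ok, 2→ok, 4→fails.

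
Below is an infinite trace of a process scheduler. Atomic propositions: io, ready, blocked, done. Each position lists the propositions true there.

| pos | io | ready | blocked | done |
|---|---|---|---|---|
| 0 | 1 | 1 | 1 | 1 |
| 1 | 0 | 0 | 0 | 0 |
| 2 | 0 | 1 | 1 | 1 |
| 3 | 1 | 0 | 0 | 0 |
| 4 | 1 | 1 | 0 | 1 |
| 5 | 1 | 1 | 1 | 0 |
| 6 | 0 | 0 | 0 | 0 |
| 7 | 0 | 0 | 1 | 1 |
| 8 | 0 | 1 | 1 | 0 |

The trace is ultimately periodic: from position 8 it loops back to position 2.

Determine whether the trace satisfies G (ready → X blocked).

No

ready → X blocked must hold at every position from 0 onward. It fails at position 0, so G (ready → X blocked) is false.
Positions where ready holds: 0, 2, 4, 5, 8.
Check X blocked at each: 0→fails, 2→fails, 4→ok, 5→fails, 8→ok.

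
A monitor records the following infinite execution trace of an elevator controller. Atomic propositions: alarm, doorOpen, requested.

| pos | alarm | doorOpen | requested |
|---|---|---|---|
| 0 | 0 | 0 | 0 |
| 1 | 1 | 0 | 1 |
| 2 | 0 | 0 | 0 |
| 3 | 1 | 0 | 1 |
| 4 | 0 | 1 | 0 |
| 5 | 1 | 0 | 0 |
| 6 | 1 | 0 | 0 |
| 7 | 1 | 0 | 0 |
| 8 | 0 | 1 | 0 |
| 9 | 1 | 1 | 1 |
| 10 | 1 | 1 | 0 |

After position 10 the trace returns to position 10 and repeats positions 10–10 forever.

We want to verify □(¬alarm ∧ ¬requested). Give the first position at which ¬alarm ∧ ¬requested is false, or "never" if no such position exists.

1

Check ¬alarm ∧ ¬requested at each position in order: 0 ✓.
At position 1 the labels are {alarm, requested}, so ¬alarm ∧ ¬requested is false there. This is the first violation.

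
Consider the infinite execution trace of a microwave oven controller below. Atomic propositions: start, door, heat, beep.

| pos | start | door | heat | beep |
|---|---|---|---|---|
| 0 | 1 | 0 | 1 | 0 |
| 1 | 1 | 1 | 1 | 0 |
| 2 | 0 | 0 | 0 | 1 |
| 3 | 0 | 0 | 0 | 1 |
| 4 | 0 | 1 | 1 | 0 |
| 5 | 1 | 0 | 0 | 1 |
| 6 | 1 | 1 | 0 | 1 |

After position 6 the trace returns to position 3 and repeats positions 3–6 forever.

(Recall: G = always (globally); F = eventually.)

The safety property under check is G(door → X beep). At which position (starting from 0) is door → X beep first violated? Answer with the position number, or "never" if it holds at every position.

never

door → X beep holds at every position 0..6, and those are all the positions the trace ever visits, so the invariant G(door → X beep) is never violated.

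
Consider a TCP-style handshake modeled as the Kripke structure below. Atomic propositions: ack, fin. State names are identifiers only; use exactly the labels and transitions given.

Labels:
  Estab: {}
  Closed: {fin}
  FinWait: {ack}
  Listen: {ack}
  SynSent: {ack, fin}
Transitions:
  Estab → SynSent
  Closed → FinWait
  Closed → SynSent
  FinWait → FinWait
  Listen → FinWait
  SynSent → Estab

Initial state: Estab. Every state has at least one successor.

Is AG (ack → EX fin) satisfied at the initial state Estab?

Violated

States satisfying ack → EX fin: {Estab, Closed}.
States satisfying AG (ack → EX fin): ∅.
SynSent is reachable from Estab and violates ack → EX fin, so AG fails at Estab.
Estab ∉ Sat(AG (ack → EX fin)).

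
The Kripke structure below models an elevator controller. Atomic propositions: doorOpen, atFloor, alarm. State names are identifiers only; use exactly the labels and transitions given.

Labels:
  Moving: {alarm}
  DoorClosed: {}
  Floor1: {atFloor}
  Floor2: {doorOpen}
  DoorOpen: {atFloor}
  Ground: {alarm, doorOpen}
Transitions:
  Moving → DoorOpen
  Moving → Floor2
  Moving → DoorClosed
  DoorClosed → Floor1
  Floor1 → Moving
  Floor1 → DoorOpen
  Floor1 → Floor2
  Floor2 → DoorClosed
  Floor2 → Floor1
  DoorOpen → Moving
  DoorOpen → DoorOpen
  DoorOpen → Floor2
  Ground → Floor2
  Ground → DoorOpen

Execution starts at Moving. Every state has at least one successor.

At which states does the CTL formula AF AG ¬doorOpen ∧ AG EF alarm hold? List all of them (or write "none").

none

States satisfying AG ¬doorOpen: ∅.
States satisfying AF AG ¬doorOpen: ∅.
States satisfying EF alarm: {Moving, DoorClosed, Floor1, Floor2, DoorOpen, Ground}.
States satisfying AG EF alarm: {Moving, DoorClosed, Floor1, Floor2, DoorOpen, Ground}.
States satisfying AF AG ¬doorOpen ∧ AG EF alarm: ∅.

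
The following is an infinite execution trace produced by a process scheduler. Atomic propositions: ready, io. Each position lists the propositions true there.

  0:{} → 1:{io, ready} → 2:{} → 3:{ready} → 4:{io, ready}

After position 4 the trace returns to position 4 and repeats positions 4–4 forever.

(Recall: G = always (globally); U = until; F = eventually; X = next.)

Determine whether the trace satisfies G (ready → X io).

ready → X io must hold at every position from 0 onward. It fails at position 1, so G (ready → X io) is false.
Positions where ready holds: 1, 3, 4.
Check X io at each: 1→fails, 3→ok, 4→ok.

Violated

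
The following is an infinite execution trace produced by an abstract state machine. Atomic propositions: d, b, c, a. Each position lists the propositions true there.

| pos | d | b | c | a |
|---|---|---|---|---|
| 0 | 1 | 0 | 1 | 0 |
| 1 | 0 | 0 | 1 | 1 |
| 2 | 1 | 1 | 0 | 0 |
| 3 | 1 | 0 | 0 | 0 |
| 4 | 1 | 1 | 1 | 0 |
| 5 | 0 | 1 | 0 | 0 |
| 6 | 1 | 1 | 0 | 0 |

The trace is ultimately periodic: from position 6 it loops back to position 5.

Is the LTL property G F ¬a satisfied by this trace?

F ¬a holds at every position 0..6, and those are all positions ever visited, so G F ¬a holds.

Satisfied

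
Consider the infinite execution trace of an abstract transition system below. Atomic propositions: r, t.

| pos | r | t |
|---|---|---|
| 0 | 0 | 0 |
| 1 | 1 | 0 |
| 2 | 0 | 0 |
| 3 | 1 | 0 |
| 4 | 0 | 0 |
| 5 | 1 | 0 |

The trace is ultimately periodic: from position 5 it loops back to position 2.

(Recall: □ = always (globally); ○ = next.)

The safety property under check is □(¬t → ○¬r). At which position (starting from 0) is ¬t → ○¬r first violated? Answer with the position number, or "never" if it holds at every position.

At position 0 the labels are {} and the next position 1 has {r}, so ¬t → ○¬r is false there. This is the first violation.

0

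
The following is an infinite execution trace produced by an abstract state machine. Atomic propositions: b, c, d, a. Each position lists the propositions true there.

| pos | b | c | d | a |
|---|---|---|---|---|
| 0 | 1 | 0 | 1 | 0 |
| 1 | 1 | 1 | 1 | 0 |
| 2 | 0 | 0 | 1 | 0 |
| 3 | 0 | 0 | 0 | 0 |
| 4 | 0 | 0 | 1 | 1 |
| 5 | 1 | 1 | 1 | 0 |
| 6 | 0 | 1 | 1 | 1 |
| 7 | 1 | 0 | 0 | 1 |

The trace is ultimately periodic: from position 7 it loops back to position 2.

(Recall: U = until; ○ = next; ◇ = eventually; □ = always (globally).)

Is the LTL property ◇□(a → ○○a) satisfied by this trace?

□(a → ○○a) is false at every position 0..7, so it never becomes true and ◇□(a → ○○a) fails.

Does not hold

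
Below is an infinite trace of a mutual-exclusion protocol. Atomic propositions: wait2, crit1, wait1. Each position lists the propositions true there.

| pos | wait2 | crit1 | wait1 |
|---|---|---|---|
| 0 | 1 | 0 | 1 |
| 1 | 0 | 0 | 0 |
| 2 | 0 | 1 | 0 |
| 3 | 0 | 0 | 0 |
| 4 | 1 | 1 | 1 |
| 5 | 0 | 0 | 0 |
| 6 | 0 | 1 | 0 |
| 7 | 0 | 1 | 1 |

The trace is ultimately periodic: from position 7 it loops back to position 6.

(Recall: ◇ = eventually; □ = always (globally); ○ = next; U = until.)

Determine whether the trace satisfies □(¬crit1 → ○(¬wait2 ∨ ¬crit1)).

No

¬crit1 → ○(¬wait2 ∨ ¬crit1) must hold at every position from 0 onward. It fails at position 3, so □(¬crit1 → ○(¬wait2 ∨ ¬crit1)) is false.
Positions where ¬crit1 holds: 0, 1, 3, 5.
Check ○(¬wait2 ∨ ¬crit1) at each: 0→ok, 1→ok, 3→fails, 5→ok.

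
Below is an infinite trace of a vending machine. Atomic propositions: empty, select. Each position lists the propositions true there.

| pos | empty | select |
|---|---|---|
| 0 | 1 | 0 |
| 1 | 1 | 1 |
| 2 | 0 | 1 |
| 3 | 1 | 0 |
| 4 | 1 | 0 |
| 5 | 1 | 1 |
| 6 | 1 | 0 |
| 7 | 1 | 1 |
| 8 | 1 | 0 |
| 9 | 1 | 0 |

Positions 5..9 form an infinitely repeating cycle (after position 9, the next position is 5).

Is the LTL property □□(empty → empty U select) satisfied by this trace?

□(empty → empty U select) holds at every position 0..9, and those are all positions ever visited, so □□(empty → empty U select) holds.

Satisfied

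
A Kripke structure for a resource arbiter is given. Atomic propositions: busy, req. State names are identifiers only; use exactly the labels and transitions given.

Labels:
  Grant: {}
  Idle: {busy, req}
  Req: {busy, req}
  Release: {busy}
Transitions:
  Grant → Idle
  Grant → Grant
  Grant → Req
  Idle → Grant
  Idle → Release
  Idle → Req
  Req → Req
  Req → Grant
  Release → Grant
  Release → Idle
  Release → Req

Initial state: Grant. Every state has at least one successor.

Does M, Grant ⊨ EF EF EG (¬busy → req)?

Satisfied

States satisfying EF EG (¬busy → req): {Grant, Idle, Req, Release}.
States satisfying EF EF EG (¬busy → req): {Grant, Idle, Req, Release}.
Some path from Grant reaches a state where EF EG (¬busy → req) holds.
Grant ∈ Sat(EF EF EG (¬busy → req)).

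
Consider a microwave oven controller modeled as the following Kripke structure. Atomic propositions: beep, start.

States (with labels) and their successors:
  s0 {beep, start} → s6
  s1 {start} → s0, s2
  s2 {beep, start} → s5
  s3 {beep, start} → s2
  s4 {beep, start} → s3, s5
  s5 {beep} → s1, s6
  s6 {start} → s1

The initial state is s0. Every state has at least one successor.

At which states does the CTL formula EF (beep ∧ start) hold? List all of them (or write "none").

States satisfying beep ∧ start: {s0, s2, s3, s4}.
States satisfying EF (beep ∧ start): {s0, s1, s2, s3, s4, s5, s6}.

{s0, s1, s2, s3, s4, s5, s6}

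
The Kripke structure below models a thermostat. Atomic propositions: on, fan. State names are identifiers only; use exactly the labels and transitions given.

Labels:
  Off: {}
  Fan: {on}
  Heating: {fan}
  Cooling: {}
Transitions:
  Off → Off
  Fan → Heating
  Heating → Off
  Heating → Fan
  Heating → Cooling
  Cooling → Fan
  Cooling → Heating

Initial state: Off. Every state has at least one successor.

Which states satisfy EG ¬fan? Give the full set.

{Off}

States satisfying ¬fan: {Off, Fan, Cooling}.
States satisfying EG ¬fan: {Off}.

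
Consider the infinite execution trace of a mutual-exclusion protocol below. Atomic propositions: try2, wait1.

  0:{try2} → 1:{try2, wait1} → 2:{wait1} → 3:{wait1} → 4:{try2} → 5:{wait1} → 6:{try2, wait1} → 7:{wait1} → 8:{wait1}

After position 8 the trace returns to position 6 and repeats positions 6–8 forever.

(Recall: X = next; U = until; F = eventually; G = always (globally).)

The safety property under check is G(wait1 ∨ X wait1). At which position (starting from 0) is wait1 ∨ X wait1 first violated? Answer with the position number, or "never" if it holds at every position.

never

wait1 ∨ X wait1 holds at every position 0..8, and those are all the positions the trace ever visits, so the invariant G(wait1 ∨ X wait1) is never violated.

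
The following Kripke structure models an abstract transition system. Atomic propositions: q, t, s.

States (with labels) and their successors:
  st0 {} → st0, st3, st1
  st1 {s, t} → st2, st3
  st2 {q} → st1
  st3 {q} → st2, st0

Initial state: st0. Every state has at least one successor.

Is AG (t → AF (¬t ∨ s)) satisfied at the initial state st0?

Holds

States satisfying t → AF (¬t ∨ s): {st0, st1, st2, st3}.
States satisfying AG (t → AF (¬t ∨ s)): {st0, st1, st2, st3}.
Every state reachable from st0 satisfies t → AF (¬t ∨ s).
st0 ∈ Sat(AG (t → AF (¬t ∨ s))).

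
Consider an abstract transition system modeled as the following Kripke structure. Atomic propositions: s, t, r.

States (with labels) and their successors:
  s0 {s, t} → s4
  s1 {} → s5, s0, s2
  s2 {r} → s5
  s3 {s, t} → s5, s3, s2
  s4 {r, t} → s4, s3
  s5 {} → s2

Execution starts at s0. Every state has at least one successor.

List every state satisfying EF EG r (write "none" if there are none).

States satisfying EG r: {s4}.
States satisfying EF EG r: {s0, s1, s4}.

{s0, s1, s4}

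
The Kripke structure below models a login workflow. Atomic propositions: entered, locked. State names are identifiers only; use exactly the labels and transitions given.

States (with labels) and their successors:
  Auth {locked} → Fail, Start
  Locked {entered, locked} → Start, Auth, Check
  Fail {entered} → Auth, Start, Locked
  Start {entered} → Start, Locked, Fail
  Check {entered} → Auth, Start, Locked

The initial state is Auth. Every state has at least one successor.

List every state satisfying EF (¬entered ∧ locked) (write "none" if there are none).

States satisfying ¬entered ∧ locked: {Auth}.
States satisfying EF (¬entered ∧ locked): {Auth, Locked, Fail, Start, Check}.

{Auth, Locked, Fail, Start, Check}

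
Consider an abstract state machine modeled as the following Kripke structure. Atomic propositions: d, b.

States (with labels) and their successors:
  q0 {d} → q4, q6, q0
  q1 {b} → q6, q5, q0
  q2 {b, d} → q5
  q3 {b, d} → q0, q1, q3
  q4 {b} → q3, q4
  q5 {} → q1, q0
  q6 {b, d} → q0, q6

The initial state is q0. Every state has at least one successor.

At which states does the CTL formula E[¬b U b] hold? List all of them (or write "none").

States satisfying ¬b: {q0, q5}.
States satisfying b: {q1, q2, q3, q4, q6}.
States satisfying E[¬b U b]: {q0, q1, q2, q3, q4, q5, q6}.

{q0, q1, q2, q3, q4, q5, q6}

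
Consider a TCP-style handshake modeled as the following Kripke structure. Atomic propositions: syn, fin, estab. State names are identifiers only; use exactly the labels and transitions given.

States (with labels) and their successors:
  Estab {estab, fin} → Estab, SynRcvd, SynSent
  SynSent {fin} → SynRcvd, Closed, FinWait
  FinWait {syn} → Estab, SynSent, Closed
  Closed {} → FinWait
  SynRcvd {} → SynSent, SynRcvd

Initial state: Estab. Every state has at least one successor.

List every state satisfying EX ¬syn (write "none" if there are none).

{Estab, SynSent, FinWait, SynRcvd}

States satisfying ¬syn: {Estab, SynSent, Closed, SynRcvd}.
States satisfying EX ¬syn: {Estab, SynSent, FinWait, SynRcvd}.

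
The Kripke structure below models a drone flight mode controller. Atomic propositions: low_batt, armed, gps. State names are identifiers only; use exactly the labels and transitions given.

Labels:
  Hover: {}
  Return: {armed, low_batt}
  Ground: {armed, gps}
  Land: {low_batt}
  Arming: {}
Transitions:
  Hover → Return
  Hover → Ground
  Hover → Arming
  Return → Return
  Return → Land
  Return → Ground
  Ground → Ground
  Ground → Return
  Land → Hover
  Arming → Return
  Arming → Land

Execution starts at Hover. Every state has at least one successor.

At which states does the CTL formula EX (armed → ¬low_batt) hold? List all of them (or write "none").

States satisfying armed → ¬low_batt: {Hover, Ground, Land, Arming}.
States satisfying EX (armed → ¬low_batt): {Hover, Return, Ground, Land, Arming}.

{Hover, Return, Ground, Land, Arming}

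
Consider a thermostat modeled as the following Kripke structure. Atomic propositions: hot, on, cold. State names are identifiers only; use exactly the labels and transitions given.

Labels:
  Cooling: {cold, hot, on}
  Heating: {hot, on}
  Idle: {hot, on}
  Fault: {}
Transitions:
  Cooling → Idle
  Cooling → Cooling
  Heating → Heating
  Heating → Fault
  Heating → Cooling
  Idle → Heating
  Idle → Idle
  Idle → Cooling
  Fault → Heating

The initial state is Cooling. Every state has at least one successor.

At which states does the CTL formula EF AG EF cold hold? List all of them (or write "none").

{Cooling, Heating, Idle, Fault}

States satisfying AG EF cold: {Cooling, Heating, Idle, Fault}.
States satisfying EF AG EF cold: {Cooling, Heating, Idle, Fault}.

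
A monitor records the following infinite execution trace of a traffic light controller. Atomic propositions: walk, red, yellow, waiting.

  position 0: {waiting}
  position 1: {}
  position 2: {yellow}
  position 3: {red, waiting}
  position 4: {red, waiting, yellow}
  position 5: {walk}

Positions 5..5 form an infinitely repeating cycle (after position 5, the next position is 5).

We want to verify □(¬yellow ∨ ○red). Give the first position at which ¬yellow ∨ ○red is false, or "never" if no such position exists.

4

Check ¬yellow ∨ ○red at each position in order: 0 ✓, 1 ✓, 2 ✓, 3 ✓.
At position 4 the labels are {red, waiting, yellow} and the next position 5 has {walk}, so ¬yellow ∨ ○red is false there. This is the first violation.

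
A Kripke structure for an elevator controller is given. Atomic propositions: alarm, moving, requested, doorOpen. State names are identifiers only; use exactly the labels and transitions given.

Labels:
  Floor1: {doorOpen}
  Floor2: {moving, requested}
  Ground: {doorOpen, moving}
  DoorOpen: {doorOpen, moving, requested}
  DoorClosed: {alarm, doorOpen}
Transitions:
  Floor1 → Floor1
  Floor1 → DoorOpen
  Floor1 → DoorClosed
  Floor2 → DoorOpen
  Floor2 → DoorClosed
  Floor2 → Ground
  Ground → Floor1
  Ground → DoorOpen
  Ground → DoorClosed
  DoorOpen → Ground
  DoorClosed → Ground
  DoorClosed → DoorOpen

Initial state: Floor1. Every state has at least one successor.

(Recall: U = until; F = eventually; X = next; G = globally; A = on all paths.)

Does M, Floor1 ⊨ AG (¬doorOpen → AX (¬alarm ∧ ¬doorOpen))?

States satisfying ¬doorOpen → AX (¬alarm ∧ ¬doorOpen): {Floor1, Ground, DoorOpen, DoorClosed}.
States satisfying AG (¬doorOpen → AX (¬alarm ∧ ¬doorOpen)): {Floor1, Ground, DoorOpen, DoorClosed}.
Every state reachable from Floor1 satisfies ¬doorOpen → AX (¬alarm ∧ ¬doorOpen).
Floor1 ∈ Sat(AG (¬doorOpen → AX (¬alarm ∧ ¬doorOpen))).

Holds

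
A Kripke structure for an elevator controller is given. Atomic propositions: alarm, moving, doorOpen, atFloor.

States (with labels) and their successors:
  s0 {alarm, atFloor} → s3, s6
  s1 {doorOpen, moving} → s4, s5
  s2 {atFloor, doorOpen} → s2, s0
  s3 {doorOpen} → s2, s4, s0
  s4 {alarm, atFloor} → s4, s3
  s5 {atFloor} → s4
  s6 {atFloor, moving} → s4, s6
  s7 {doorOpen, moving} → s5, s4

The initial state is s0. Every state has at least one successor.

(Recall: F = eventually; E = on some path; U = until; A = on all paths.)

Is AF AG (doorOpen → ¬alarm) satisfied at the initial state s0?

Holds

States satisfying AG (doorOpen → ¬alarm): {s0, s1, s2, s3, s4, s5, s6, s7}.
States satisfying AF AG (doorOpen → ¬alarm): {s0, s1, s2, s3, s4, s5, s6, s7}.
s0 ∈ Sat(AF AG (doorOpen → ¬alarm)).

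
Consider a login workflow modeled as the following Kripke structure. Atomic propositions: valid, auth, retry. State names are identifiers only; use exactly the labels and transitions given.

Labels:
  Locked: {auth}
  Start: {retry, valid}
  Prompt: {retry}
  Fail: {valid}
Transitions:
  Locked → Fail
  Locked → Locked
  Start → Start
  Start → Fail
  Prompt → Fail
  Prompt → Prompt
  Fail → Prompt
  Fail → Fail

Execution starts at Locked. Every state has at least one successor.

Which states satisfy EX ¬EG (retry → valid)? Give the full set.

States satisfying ¬EG (retry → valid): {Prompt}.
States satisfying EX ¬EG (retry → valid): {Prompt, Fail}.

{Prompt, Fail}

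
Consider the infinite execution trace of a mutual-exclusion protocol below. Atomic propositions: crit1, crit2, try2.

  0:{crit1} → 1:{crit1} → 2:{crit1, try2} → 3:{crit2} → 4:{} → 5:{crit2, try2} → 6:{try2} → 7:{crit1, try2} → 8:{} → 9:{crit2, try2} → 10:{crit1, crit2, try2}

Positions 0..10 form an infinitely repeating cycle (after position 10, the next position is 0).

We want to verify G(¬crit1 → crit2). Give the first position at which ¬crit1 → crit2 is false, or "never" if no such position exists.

Check ¬crit1 → crit2 at each position in order: 0 ✓, 1 ✓, 2 ✓, 3 ✓.
At position 4 the labels are {}, so ¬crit1 → crit2 is false there. This is the first violation.

4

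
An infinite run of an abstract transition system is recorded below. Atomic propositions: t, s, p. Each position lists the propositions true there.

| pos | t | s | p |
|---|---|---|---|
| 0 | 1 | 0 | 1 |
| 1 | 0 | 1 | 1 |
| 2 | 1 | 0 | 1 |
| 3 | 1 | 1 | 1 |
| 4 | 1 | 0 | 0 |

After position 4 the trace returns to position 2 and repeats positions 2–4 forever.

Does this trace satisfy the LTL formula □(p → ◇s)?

Yes

p → ◇s holds at every position 0..4, and those are all positions ever visited, so □(p → ◇s) holds.
Positions where p holds: 0, 1, 2, 3.
Check ◇s at each: 0→ok, 1→ok, 2→ok, 3→ok.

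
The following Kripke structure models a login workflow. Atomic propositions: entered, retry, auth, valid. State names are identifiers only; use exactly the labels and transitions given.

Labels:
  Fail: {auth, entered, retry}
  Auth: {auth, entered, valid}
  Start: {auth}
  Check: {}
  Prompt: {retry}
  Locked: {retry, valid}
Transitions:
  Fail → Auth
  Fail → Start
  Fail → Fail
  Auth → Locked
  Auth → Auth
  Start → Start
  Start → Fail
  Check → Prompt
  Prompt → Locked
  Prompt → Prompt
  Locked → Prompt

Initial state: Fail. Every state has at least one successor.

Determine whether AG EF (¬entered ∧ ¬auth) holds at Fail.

States satisfying EF (¬entered ∧ ¬auth): {Fail, Auth, Start, Check, Prompt, Locked}.
States satisfying AG EF (¬entered ∧ ¬auth): {Fail, Auth, Start, Check, Prompt, Locked}.
Every state reachable from Fail satisfies EF (¬entered ∧ ¬auth).
Fail ∈ Sat(AG EF (¬entered ∧ ¬auth)).

Holds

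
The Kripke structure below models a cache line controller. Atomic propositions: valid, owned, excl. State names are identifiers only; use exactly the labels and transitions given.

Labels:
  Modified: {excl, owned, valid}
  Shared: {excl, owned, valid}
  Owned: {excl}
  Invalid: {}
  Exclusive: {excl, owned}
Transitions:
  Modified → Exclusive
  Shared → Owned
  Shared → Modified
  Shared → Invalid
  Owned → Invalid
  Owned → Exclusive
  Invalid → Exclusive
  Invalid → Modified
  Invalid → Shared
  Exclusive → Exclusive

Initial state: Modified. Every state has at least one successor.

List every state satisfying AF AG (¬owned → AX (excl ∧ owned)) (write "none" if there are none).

{Modified, Exclusive}

States satisfying AG (¬owned → AX (excl ∧ owned)): {Modified, Exclusive}.
States satisfying AF AG (¬owned → AX (excl ∧ owned)): {Modified, Exclusive}.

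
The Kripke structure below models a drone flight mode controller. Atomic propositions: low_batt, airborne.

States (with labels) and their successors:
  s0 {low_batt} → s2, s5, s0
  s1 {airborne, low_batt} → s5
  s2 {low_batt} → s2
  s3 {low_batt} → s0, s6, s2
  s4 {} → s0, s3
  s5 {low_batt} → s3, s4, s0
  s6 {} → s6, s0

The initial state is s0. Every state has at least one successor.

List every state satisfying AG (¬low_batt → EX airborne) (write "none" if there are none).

{s2}

States satisfying ¬low_batt → EX airborne: {s0, s1, s2, s3, s5}.
States satisfying AG (¬low_batt → EX airborne): {s2}.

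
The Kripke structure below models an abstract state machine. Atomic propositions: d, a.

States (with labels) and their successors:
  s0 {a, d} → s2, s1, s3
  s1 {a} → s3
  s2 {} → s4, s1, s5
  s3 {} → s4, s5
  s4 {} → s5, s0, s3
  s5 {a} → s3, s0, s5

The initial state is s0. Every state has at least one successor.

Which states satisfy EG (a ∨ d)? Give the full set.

{s5}

States satisfying a ∨ d: {s0, s1, s5}.
States satisfying EG (a ∨ d): {s5}.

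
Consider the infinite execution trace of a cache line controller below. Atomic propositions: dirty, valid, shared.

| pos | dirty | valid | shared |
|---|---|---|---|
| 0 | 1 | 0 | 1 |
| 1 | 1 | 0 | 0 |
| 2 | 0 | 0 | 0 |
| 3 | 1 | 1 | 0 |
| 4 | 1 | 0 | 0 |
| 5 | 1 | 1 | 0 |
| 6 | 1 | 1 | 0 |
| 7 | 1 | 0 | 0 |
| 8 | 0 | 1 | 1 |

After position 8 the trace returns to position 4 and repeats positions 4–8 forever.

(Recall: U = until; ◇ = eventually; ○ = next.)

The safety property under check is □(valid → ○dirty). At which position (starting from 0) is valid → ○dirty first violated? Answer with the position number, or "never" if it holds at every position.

valid → ○dirty holds at every position 0..8, and those are all the positions the trace ever visits, so the invariant □(valid → ○dirty) is never violated.

never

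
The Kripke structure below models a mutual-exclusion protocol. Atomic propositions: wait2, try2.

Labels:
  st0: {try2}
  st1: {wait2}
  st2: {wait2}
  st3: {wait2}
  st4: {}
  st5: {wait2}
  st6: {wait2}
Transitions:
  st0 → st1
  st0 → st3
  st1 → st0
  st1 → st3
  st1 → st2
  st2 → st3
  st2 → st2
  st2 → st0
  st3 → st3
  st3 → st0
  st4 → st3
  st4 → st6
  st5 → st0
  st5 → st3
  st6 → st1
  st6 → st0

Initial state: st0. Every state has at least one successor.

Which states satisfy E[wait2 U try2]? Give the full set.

{st0, st1, st2, st3, st5, st6}

States satisfying wait2: {st1, st2, st3, st5, st6}.
States satisfying try2: {st0}.
States satisfying E[wait2 U try2]: {st0, st1, st2, st3, st5, st6}.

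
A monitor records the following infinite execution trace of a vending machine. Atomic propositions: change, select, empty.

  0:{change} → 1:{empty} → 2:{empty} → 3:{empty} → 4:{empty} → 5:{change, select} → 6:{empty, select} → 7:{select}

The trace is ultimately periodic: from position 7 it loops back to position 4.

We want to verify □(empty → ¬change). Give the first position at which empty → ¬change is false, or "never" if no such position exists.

empty → ¬change holds at every position 0..7, and those are all the positions the trace ever visits, so the invariant □(empty → ¬change) is never violated.

never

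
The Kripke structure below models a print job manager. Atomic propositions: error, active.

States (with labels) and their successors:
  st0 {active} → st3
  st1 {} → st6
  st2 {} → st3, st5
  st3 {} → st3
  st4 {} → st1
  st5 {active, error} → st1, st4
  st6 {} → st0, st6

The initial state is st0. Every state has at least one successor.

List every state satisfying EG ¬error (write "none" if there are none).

{st0, st1, st2, st3, st4, st6}

States satisfying ¬error: {st0, st1, st2, st3, st4, st6}.
States satisfying EG ¬error: {st0, st1, st2, st3, st4, st6}.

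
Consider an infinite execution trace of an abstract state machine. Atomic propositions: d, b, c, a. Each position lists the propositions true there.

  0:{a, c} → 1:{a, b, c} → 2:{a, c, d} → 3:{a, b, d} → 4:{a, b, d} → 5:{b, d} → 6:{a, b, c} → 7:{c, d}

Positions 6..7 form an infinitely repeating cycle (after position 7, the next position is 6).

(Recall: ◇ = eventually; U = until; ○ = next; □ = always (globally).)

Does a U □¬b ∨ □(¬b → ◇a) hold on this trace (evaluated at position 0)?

Walking from position 0: at position 5, □¬b has not yet held and a fails, so a U □¬b is false.
¬b → ◇a holds at every position 0..7, and those are all positions ever visited, so □(¬b → ◇a) holds.
Positions where ¬b holds: 0, 2, 7.
Check ◇a at each: 0→ok, 2→ok, 7→ok.
At position 0: a U □¬b is false; □(¬b → ◇a) is true; so a U □¬b ∨ □(¬b → ◇a) is true.

Satisfied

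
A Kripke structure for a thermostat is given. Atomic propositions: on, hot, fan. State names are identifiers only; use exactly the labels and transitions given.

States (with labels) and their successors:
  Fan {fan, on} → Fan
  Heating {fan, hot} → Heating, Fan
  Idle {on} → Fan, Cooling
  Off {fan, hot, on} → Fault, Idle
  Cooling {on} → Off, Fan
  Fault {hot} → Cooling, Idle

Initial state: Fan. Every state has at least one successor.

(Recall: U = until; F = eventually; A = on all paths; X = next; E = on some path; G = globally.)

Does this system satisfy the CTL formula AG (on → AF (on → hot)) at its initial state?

States satisfying on → AF (on → hot): {Heating, Off, Fault}.
States satisfying AG (on → AF (on → hot)): ∅.
Fan is reachable from Fan and violates on → AF (on → hot), so AG fails at Fan.
Fan ∉ Sat(AG (on → AF (on → hot))).

No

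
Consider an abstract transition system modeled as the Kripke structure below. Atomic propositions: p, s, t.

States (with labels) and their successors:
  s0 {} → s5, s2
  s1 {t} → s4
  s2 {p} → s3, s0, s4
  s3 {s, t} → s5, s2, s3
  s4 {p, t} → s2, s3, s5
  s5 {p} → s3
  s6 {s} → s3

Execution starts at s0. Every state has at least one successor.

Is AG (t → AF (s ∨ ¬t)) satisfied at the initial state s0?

States satisfying t → AF (s ∨ ¬t): {s0, s1, s2, s3, s4, s5, s6}.
States satisfying AG (t → AF (s ∨ ¬t)): {s0, s1, s2, s3, s4, s5, s6}.
Every state reachable from s0 satisfies t → AF (s ∨ ¬t).
s0 ∈ Sat(AG (t → AF (s ∨ ¬t))).

Yes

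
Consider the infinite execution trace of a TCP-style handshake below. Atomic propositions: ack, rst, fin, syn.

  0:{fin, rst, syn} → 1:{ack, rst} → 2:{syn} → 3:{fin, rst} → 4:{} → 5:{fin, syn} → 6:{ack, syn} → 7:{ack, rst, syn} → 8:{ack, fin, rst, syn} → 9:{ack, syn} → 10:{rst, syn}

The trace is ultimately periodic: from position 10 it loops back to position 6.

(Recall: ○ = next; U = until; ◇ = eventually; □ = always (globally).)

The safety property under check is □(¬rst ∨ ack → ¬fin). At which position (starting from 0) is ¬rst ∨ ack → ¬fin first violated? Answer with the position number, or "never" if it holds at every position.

Check ¬rst ∨ ack → ¬fin at each position in order: 0 ✓, 1 ✓, 2 ✓, 3 ✓, 4 ✓.
At position 5 the labels are {fin, syn}, so ¬rst ∨ ack → ¬fin is false there. This is the first violation.

5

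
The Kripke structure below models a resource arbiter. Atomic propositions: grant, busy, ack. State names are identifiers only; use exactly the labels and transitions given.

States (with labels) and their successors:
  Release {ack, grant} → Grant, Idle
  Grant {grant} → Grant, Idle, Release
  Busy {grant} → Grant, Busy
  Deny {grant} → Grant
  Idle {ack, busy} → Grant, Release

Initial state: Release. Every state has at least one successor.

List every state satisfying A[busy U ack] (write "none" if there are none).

States satisfying busy: {Idle}.
States satisfying ack: {Release, Idle}.
States satisfying A[busy U ack]: {Release, Idle}.

{Release, Idle}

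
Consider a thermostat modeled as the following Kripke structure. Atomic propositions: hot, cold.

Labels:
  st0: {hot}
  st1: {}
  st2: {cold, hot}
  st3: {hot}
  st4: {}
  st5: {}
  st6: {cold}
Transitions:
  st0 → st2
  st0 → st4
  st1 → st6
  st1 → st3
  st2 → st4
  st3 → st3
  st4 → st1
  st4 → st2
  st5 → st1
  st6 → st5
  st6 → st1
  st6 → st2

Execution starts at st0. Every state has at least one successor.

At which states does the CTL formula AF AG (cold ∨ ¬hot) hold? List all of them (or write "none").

States satisfying AG (cold ∨ ¬hot): ∅.
States satisfying AF AG (cold ∨ ¬hot): ∅.

none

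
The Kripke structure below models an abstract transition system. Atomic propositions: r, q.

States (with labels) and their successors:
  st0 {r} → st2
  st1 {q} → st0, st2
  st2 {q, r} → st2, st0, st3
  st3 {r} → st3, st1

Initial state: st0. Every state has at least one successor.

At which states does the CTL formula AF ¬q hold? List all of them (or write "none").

States satisfying ¬q: {st0, st3}.
States satisfying AF ¬q: {st0, st3}.

{st0, st3}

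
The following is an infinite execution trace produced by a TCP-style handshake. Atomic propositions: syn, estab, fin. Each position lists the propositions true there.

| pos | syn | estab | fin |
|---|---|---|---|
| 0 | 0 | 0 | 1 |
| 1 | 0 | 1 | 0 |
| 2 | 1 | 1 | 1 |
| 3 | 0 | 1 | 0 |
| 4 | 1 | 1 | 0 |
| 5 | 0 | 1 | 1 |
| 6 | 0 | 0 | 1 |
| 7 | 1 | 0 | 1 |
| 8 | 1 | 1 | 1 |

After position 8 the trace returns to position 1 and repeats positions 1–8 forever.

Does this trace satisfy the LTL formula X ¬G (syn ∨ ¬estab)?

Satisfied

The position after 0 is 1; ¬G (syn ∨ ¬estab) is true there.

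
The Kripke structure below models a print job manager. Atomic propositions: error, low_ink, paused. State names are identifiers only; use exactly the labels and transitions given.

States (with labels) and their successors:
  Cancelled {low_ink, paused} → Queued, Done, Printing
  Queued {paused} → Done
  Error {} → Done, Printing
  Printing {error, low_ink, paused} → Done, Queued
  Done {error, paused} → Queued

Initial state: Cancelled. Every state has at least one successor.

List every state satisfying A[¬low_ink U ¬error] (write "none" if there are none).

States satisfying ¬low_ink: {Queued, Error, Done}.
States satisfying ¬error: {Cancelled, Queued, Error}.
States satisfying A[¬low_ink U ¬error]: {Cancelled, Queued, Error, Done}.

{Cancelled, Queued, Error, Done}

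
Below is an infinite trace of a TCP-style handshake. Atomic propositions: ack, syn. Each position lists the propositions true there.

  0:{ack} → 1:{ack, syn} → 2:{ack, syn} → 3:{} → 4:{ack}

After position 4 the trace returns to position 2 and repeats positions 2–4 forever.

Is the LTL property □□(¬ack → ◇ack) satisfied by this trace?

□(¬ack → ◇ack) holds at every position 0..4, and those are all positions ever visited, so □□(¬ack → ◇ack) holds.

Satisfied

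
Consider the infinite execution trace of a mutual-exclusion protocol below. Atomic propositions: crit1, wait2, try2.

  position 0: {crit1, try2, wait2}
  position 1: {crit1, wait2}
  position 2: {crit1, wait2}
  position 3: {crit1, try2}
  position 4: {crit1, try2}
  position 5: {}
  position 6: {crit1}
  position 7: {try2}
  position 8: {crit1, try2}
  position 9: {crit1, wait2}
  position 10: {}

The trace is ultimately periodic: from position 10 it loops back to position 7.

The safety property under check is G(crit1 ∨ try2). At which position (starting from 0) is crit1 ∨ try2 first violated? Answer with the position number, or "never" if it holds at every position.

Check crit1 ∨ try2 at each position in order: 0 ✓, 1 ✓, 2 ✓, 3 ✓, 4 ✓.
At position 5 the labels are {}, so crit1 ∨ try2 is false there. This is the first violation.

5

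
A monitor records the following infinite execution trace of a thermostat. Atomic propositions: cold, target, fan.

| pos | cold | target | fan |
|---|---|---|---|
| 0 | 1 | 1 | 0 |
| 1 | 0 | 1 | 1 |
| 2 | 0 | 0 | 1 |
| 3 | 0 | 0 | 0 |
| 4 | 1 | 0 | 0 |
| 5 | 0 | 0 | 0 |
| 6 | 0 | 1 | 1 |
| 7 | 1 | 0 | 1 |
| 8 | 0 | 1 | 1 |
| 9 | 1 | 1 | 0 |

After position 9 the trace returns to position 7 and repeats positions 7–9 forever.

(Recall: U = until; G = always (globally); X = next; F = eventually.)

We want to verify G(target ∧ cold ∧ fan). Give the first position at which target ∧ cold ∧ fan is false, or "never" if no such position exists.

0

At position 0 the labels are {cold, target}, so target ∧ cold ∧ fan is false there. This is the first violation.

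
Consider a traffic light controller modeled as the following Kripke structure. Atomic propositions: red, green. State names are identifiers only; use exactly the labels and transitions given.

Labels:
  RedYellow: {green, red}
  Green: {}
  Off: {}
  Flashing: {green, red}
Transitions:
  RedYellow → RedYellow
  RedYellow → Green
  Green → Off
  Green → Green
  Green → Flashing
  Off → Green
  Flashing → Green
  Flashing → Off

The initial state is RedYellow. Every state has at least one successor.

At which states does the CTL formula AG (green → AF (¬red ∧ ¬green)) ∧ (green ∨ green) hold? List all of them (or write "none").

States satisfying green → AF (¬red ∧ ¬green): {Green, Off, Flashing}.
States satisfying AG (green → AF (¬red ∧ ¬green)): {Green, Off, Flashing}.
States satisfying green ∨ green: {RedYellow, Flashing}.
States satisfying AG (green → AF (¬red ∧ ¬green)) ∧ (green ∨ green): {Flashing}.

{Flashing}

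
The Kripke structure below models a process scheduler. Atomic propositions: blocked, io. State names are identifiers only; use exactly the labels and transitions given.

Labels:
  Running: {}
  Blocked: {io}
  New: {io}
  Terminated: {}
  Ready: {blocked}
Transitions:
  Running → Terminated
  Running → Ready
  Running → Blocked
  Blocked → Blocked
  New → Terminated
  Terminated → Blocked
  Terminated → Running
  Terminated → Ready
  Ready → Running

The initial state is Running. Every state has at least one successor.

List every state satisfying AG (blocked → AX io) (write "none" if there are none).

{Blocked}

States satisfying blocked → AX io: {Running, Blocked, New, Terminated}.
States satisfying AG (blocked → AX io): {Blocked}.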